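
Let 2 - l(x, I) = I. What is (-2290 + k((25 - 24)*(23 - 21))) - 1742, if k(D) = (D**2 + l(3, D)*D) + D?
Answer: -4026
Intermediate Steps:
l(x, I) = 2 - I
k(D) = D + D**2 + D*(2 - D) (k(D) = (D**2 + (2 - D)*D) + D = (D**2 + D*(2 - D)) + D = D + D**2 + D*(2 - D))
(-2290 + k((25 - 24)*(23 - 21))) - 1742 = (-2290 + 3*((25 - 24)*(23 - 21))) - 1742 = (-2290 + 3*(1*2)) - 1742 = (-2290 + 3*2) - 1742 = (-2290 + 6) - 1742 = -2284 - 1742 = -4026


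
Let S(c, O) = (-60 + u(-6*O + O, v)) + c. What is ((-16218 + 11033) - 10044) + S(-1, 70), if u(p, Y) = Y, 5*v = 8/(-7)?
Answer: -535158/35 ≈ -15290.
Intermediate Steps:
v = -8/35 (v = (8/(-7))/5 = (8*(-⅐))/5 = (⅕)*(-8/7) = -8/35 ≈ -0.22857)
S(c, O) = -2108/35 + c (S(c, O) = (-60 - 8/35) + c = -2108/35 + c)
((-16218 + 11033) - 10044) + S(-1, 70) = ((-16218 + 11033) - 10044) + (-2108/35 - 1) = (-5185 - 10044) - 2143/35 = -15229 - 2143/35 = -535158/35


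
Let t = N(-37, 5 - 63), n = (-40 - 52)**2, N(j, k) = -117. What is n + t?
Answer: 8347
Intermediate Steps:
n = 8464 (n = (-92)**2 = 8464)
t = -117
n + t = 8464 - 117 = 8347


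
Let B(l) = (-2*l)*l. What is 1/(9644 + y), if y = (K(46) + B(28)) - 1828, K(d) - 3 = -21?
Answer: 1/6230 ≈ 0.00016051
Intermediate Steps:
K(d) = -18 (K(d) = 3 - 21 = -18)
B(l) = -2*l²
y = -3414 (y = (-18 - 2*28²) - 1828 = (-18 - 2*784) - 1828 = (-18 - 1568) - 1828 = -1586 - 1828 = -3414)
1/(9644 + y) = 1/(9644 - 3414) = 1/6230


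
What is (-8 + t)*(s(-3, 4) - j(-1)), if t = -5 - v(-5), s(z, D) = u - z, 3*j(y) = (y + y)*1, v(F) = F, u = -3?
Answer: -16/3 ≈ -5.3333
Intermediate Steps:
j(y) = 2*y/3 (j(y) = ((y + y)*1)/3 = ((2*y)*1)/3 = (2*y)/3 = 2*y/3)
s(z, D) = -3 - z
t = 0 (t = -5 - 1*(-5) = -5 + 5 = 0)
(-8 + t)*(s(-3, 4) - j(-1)) = (-8 + 0)*((-3 - 1*(-3)) - 2*(-1)/3) = -8*((-3 + 3) - 1*(-⅔)) = -8*(0 + ⅔) = -8*⅔ = -16/3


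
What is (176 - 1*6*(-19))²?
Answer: 84100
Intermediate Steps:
(176 - 1*6*(-19))² = (176 - 6*(-19))² = (176 + 114)² = 290² = 84100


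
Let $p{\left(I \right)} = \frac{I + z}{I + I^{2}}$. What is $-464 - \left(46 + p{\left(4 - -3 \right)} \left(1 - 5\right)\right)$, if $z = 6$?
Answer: $- \frac{7127}{14} \approx -509.07$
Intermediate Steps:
$p{\left(I \right)} = \frac{6 + I}{I + I^{2}}$ ($p{\left(I \right)} = \frac{I + 6}{I + I^{2}} = \frac{6 + I}{I + I^{2}}$)
$-464 - \left(46 + p{\left(4 - -3 \right)} \left(1 - 5\right)\right) = -464 - \left(46 + \frac{6 + \left(4 - -3\right)}{\left(4 - -3\right) \left(1 + \left(4 - -3\right)\right)} \left(1 - 5\right)\right) = -464 - \left(46 + \frac{6 + \left(4 + 3\right)}{\left(4 + 3\right) \left(1 + \left(4 + 3\right)\right)} \left(-4\right)\right) = -464 - \left(46 + \frac{6 + 7}{7 \left(1 + 7\right)} \left(-4\right)\right) = -464 - \left(46 + \frac{1}{7} \cdot \frac{1}{8} \cdot 13 \left(-4\right)\right) = -464 - \left(46 + \frac{13}{56} \left(-4\right)\right) = -464 - \left(46 - \frac{13}{14}\right) = -464 - \frac{631}{14} = - \frac{7127}{14}$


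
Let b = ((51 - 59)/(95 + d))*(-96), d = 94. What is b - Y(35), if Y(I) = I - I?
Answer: 256/63 ≈ 4.0635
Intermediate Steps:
Y(I) = 0
b = 256/63 (b = ((51 - 59)/(95 + 94))*(-96) = -8/189*(-96) = 256/63 ≈ 4.0635)
b - Y(35) = 256/63 - 0 = 256/63 - 1*0 = 256/63 + 0 = 256/63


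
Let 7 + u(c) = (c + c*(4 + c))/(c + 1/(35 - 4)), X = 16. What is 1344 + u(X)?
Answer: 96415/71 ≈ 1358.0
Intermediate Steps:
u(c) = -7 + (c + c*(4 + c))/(1/31 + c) (u(c) = -7 + (c + c*(4 + c))/(c + 1/(35 - 4)) = -7 + (c + c*(4 + c))/(c + 1/31) = -7 + (c + c*(4 + c))/(1/31 + c))
1344 + u(X) = 1344 + (-7 - 62*16 + 31*16**2)/(1 + 31*16) = 1344 + (-7 - 992 + 31*256)/(1 + 496) = 1344 + (-7 - 992 + 7936)/497 = 1344 + (1/497)*6937 = 1344 + 991/71 = 96415/71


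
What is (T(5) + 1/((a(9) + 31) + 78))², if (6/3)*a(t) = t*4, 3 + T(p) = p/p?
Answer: 64009/16129 ≈ 3.9686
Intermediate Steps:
T(p) = -2 (T(p) = -3 + p/p = -3 + 1 = -2)
a(t) = 2*t (a(t) = (t*4)/2 = (4*t)/2 = 2*t)
(T(5) + 1/((a(9) + 31) + 78))² = (-2 + 1/((2*9 + 31) + 78))² = (-2 + 1/((18 + 31) + 78))² = (-2 + 1/(49 + 78))² = (-2 + 1/127)² = (-253/127)² = 64009/16129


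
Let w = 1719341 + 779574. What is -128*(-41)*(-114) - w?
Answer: -3097187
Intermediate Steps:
w = 2498915
-128*(-41)*(-114) - w = -128*(-41)*(-114) - 1*2498915 = 5248*(-114) - 2498915 = -598272 - 2498915 = -3097187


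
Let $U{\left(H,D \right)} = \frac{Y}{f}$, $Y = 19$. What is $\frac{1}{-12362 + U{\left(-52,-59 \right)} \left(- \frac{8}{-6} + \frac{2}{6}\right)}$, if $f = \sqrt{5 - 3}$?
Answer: $- \frac{222516}{2750733767} - \frac{285 \sqrt{2}}{2750733767} \approx -8.104 \cdot 10^{-5}$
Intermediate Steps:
$f = \sqrt{2} \approx 1.4142$
$U{\left(H,D \right)} = \frac{19 \sqrt{2}}{2}$ ($U{\left(H,D \right)} = \frac{19}{\sqrt{2}} = 19 \frac{\sqrt{2}}{2} = \frac{19 \sqrt{2}}{2}$)
$\frac{1}{-12362 + U{\left(-52,-59 \right)} \left(- \frac{8}{-6} + \frac{2}{6}\right)} = \frac{1}{-12362 + \frac{19 \sqrt{2}}{2} \left(- \frac{8}{-6} + \frac{2}{6}\right)} = \frac{1}{-12362 + \frac{19 \sqrt{2}}{2} \left(\left(-8\right) \left(- \frac{1}{6}\right) + 2 \cdot \frac{1}{6}\right)} = \frac{1}{-12362 + \frac{19 \sqrt{2}}{2} \left(\frac{4}{3} + \frac{1}{3}\right)} = \frac{1}{-12362 + \frac{19 \sqrt{2}}{2} \cdot \frac{5}{3}} = \frac{1}{-12362 + \frac{95 \sqrt{2}}{6}}$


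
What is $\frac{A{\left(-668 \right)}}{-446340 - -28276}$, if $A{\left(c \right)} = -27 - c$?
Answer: $- \frac{641}{418064} \approx -0.0015333$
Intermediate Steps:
$\frac{A{\left(-668 \right)}}{-446340 - -28276} = \frac{-27 - -668}{-446340 - -28276} = \frac{-27 + 668}{-446340 + 28276} = \frac{641}{-418064} = 641 \left(- \frac{1}{418064}\right) = - \frac{641}{418064}$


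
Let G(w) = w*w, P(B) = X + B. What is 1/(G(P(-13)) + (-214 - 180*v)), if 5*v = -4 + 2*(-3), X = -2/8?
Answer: 16/5145 ≈ 0.0031098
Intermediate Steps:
X = -¼ (X = -2*⅛ = -¼ ≈ -0.25000)
P(B) = -¼ + B
v = -2 (v = (-4 + 2*(-3))/5 = (-4 - 6)/5 = (⅕)*(-10) = -2)
G(w) = w²
1/(G(P(-13)) + (-214 - 180*v)) = 1/((-¼ - 13)² + (-214 - 180*(-2))) = 1/((-53/4)² + (-214 + 360)) = 1/(2809/16 + 146) = 1/(5145/16) = 16/5145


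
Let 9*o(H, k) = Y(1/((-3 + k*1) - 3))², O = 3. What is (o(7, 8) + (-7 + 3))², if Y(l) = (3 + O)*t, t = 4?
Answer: 3600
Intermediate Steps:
Y(l) = 24 (Y(l) = (3 + 3)*4 = 6*4 = 24)
o(H, k) = 64 (o(H, k) = (⅑)*24² = (⅑)*576 = 64)
(o(7, 8) + (-7 + 3))² = (64 + (-7 + 3))² = (64 - 4)² = 60² = 3600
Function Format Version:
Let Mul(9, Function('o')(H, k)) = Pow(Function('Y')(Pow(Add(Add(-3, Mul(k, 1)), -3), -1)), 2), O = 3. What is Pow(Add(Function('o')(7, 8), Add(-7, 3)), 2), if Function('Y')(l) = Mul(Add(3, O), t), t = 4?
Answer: 3600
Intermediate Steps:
Function('Y')(l) = 24 (Function('Y')(l) = Mul(Add(3, 3), 4) = Mul(6, 4) = 24)
Function('o')(H, k) = 64 (Function('o')(H, k) = Mul(Rational(1, 9), Pow(24, 2)) = Mul(Rational(1, 9), 576) = 64)
Pow(Add(Function('o')(7, 8), Add(-7, 3)), 2) = Pow(Add(64, Add(-7, 3)), 2) = Pow(Add(64, -4), 2) = Pow(60, 2) = 3600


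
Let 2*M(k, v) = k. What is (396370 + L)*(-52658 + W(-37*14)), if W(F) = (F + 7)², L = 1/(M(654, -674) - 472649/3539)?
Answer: 56567788187293797/684604 ≈ 8.2628e+10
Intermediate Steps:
M(k, v) = k/2
L = 3539/684604 (L = 1/((½)*654 - 472649/3539) = 1/(327 - 472649*1/3539) = 1/(327 - 472649/3539) = 1/(684604/3539) = 3539/684604 ≈ 0.0051694)
W(F) = (7 + F)²
(396370 + L)*(-52658 + W(-37*14)) = (396370 + 3539/684604)*(-52658 + (7 - 37*14)²) = 271356491019*(-52658 + (7 - 518)²)/684604 = 271356491019*(-52658 + (-511)²)/684604 = 271356491019*(-52658 + 261121)/684604 = (271356491019/684604)*208463 = 56567788187293797/684604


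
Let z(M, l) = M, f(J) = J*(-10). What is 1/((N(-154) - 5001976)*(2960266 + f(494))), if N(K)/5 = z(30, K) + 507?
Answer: -1/14774534673866 ≈ -6.7684e-14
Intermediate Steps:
f(J) = -10*J
N(K) = 2685 (N(K) = 5*(30 + 507) = 5*537 = 2685)
1/((N(-154) - 5001976)*(2960266 + f(494))) = 1/((2685 - 5001976)*(2960266 - 10*494)) = 1/(-4999291*(2960266 - 4940)) = 1/(-4999291*2955326) = 1/(-14774534673866) = -1/14774534673866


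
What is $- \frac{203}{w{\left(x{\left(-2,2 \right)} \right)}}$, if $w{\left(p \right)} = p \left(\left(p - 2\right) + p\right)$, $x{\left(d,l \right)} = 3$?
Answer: $- \frac{203}{12} \approx -16.917$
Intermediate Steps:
$w{\left(p \right)} = p \left(-2 + 2 p\right)$ ($w{\left(p \right)} = p \left(\left(p - 2\right) + p\right) = p \left(\left(-2 + p\right) + p\right) = p \left(-2 + 2 p\right)$)
$- \frac{203}{w{\left(x{\left(-2,2 \right)} \right)}} = - \frac{203}{2 \cdot 3 \left(-1 + 3\right)} = - \frac{203}{2 \cdot 3 \cdot 2} = - \frac{203}{12}$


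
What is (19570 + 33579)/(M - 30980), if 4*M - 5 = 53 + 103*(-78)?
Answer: -53149/32974 ≈ -1.6118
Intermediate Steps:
M = -1994 (M = 5/4 + (53 + 103*(-78))/4 = 5/4 + (53 - 8034)/4 = 5/4 + (¼)*(-7981) = 5/4 - 7981/4 = -1994)
(19570 + 33579)/(M - 30980) = (19570 + 33579)/(-1994 - 30980) = 53149/(-32974) = 53149*(-1/32974) = -53149/32974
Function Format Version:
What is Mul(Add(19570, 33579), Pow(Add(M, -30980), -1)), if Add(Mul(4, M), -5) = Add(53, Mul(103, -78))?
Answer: Rational(-53149, 32974) ≈ -1.6118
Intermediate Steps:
M = -1994 (M = Add(Rational(5, 4), Mul(Rational(1, 4), Add(53, Mul(103, -78)))) = Add(Rational(5, 4), Mul(Rational(1, 4), Add(53, -8034))) = Add(Rational(5, 4), Mul(Rational(1, 4), -7981)) = Add(Rational(5, 4), Rational(-7981, 4)) = -1994)
Mul(Add(19570, 33579), Pow(Add(M, -30980), -1)) = Mul(Add(19570, 33579), Pow(Add(-1994, -30980), -1)) = Mul(53149, Pow(-32974, -1)) = Mul(53149, Rational(-1, 32974)) = Rational(-53149, 32974)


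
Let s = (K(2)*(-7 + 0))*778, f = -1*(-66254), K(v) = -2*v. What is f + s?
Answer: 88038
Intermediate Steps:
f = 66254
s = 21784 (s = ((-2*2)*(-7 + 0))*778 = -4*(-7)*778 = 28*778 = 21784)
f + s = 66254 + 21784 = 88038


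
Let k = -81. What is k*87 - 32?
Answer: -7079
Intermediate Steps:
k*87 - 32 = -81*87 - 32 = -7047 - 32 = -7079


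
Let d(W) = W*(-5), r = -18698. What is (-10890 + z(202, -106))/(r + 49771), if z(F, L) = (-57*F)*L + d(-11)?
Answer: 172807/4439 ≈ 38.929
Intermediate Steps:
d(W) = -5*W
z(F, L) = 55 - 57*F*L (z(F, L) = (-57*F)*L - 5*(-11) = -57*F*L + 55 = 55 - 57*F*L)
(-10890 + z(202, -106))/(r + 49771) = (-10890 + (55 - 57*202*(-106)))/(-18698 + 49771) = (-10890 + (55 + 1220484))/31073 = (-10890 + 1220539)*(1/31073) = 1209649*(1/31073) = 172807/4439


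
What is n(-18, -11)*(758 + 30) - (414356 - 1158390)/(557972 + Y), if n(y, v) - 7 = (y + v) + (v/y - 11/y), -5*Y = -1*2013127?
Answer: -707715470842/43226883 ≈ -16372.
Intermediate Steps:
Y = 2013127/5 (Y = -(-1)*2013127/5 = -⅕*(-2013127) = 2013127/5 ≈ 4.0263e+5)
n(y, v) = 7 + v + y - 11/y + v/y (n(y, v) = 7 + ((y + v) + (v/y - 11/y)) = 7 + ((v + y) + (-11/y + v/y)) = 7 + (v + y - 11/y + v/y) = 7 + v + y - 11/y + v/y)
n(-18, -11)*(758 + 30) - (414356 - 1158390)/(557972 + Y) = ((-11 - 11 - 18*(7 - 11 - 18))/(-18))*(758 + 30) - (414356 - 1158390)/(557972 + 2013127/5) = -(-11 - 11 - 18*(-22))/18*788 - (-744034)/4802987/5 = -(-11 - 11 + 396)/18*788 - (-744034)*5/4802987 = -1/18*374*788 - 1*(-3720170/4802987) = -187/9*788 + 3720170/4802987 = -147356/9 + 3720170/4802987 = -707715470842/43226883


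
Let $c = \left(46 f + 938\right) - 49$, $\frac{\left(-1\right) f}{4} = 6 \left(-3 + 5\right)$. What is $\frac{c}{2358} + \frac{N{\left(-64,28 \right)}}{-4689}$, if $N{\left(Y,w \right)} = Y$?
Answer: $- \frac{223477}{409506} \approx -0.54572$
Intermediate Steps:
$f = -48$ ($f = - 4 \cdot 6 \left(-3 + 5\right) = - 4 \cdot 6 \cdot 2 = \left(-4\right) 12 = -48$)
$c = -1319$ ($c = \left(46 \left(-48\right) + 938\right) - 49 = \left(-2208 + 938\right) - 49 = -1270 - 49 = -1319$)
$\frac{c}{2358} + \frac{N{\left(-64,28 \right)}}{-4689} = - \frac{1319}{2358} - \frac{64}{-4689} = \left(-1319\right) \frac{1}{2358} - - \frac{64}{4689} = - \frac{1319}{2358} + \frac{64}{4689} = - \frac{223477}{409506}$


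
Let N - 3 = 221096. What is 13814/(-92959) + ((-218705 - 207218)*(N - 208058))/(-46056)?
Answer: 9058536530629/75110872 ≈ 1.2060e+5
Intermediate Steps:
N = 221099 (N = 3 + 221096 = 221099)
13814/(-92959) + ((-218705 - 207218)*(N - 208058))/(-46056) = 13814/(-92959) + ((-218705 - 207218)*(221099 - 208058))/(-46056) = 13814*(-1/92959) - 425923*13041*(-1/46056) = -13814/92959 - 5554461843*(-1/46056) = -13814/92959 + 97446699/808 = 9058536530629/75110872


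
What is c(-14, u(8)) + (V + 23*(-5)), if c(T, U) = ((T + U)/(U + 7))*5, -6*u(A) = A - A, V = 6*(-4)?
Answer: -149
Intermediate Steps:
V = -24
u(A) = 0 (u(A) = -(A - A)/6 = -⅙*0 = 0)
c(T, U) = 5*(T + U)/(7 + U) (c(T, U) = ((T + U)/(7 + U))*5 = 5*(T + U)/(7 + U))
c(-14, u(8)) + (V + 23*(-5)) = 5*(-14 + 0)/(7 + 0) + (-24 + 23*(-5)) = 5*(-14)/7 + (-24 - 115) = 5*(⅐)*(-14) - 139 = -10 - 139 = -149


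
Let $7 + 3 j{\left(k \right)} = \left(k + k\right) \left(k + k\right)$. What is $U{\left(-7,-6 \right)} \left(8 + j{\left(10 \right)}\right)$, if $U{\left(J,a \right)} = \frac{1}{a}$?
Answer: $- \frac{139}{6} \approx -23.167$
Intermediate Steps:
$j{\left(k \right)} = - \frac{7}{3} + \frac{4 k^{2}}{3}$ ($j{\left(k \right)} = - \frac{7}{3} + \frac{\left(k + k\right) \left(k + k\right)}{3} = - \frac{7}{3} + \frac{2 k 2 k}{3} = - \frac{7}{3} + \frac{4 k^{2}}{3}$)
$U{\left(-7,-6 \right)} \left(8 + j{\left(10 \right)}\right) = \frac{8 - \left(\frac{7}{3} - \frac{4 \cdot 10^{2}}{3}\right)}{-6} = - \frac{8 + \left(- \frac{7}{3} + \frac{4}{3} \cdot 100\right)}{6} = - \frac{8 + \left(- \frac{7}{3} + \frac{400}{3}\right)}{6} = - \frac{8 + 131}{6} = \left(- \frac{1}{6}\right) 139 = - \frac{139}{6}$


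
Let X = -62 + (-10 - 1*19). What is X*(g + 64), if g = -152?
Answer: 8008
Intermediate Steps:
X = -91 (X = -62 + (-10 - 19) = -62 - 29 = -91)
X*(g + 64) = -91*(-152 + 64) = -91*(-88) = 8008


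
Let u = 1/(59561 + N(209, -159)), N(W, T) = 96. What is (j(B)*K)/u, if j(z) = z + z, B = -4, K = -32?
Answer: 15272192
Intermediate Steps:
u = 1/59657 (u = 1/(59561 + 96) = 1/59657 ≈ 1.6762e-5)
j(z) = 2*z
(j(B)*K)/u = ((2*(-4))*(-32))/(1/59657) = -8*(-32)*59657 = 256*59657 = 15272192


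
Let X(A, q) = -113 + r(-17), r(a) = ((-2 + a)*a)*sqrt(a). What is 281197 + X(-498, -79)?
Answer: 281084 + 323*I*sqrt(17) ≈ 2.8108e+5 + 1331.8*I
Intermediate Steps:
r(a) = a**(3/2)*(-2 + a) (r(a) = (a*(-2 + a))*sqrt(a) = a**(3/2)*(-2 + a))
X(A, q) = -113 + 323*I*sqrt(17) (X(A, q) = -113 + (-17)**(3/2)*(-2 - 17) = -113 - 17*I*sqrt(17)*(-19) = -113 + 323*I*sqrt(17))
281197 + X(-498, -79) = 281197 + (-113 + 323*I*sqrt(17)) = 281084 + 323*I*sqrt(17)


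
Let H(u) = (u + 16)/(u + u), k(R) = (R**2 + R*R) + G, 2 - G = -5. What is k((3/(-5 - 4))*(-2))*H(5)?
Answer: 497/30 ≈ 16.567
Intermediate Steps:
G = 7 (G = 2 - 1*(-5) = 2 + 5 = 7)
k(R) = 7 + 2*R**2 (k(R) = (R**2 + R*R) + 7 = (R**2 + R**2) + 7 = 2*R**2 + 7 = 7 + 2*R**2)
H(u) = (16 + u)/(2*u) (H(u) = (16 + u)/((2*u)) = (16 + u)*(1/(2*u)) = (16 + u)/(2*u))
k((3/(-5 - 4))*(-2))*H(5) = (7 + 2*((3/(-5 - 4))*(-2))**2)*((1/2)*(16 + 5)/5) = (7 + 2*((3/(-9))*(-2))**2)*((1/2)*(1/5)*21) = (7 + 2*(-1/9*3*(-2))**2)*(21/10) = (7 + 2*(-1/3*(-2))**2)*(21/10) = (7 + 2*(2/3)**2)*(21/10) = (7 + 2*(4/9))*(21/10) = (7 + 8/9)*(21/10) = (71/9)*(21/10) = 497/30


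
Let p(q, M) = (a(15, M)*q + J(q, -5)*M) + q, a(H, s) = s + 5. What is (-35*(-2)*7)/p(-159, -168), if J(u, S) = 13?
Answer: 245/11787 ≈ 0.020786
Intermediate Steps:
a(H, s) = 5 + s
p(q, M) = q + 13*M + q*(5 + M) (p(q, M) = ((5 + M)*q + 13*M) + q = (q*(5 + M) + 13*M) + q = (13*M + q*(5 + M)) + q = q + 13*M + q*(5 + M))
(-35*(-2)*7)/p(-159, -168) = (-35*(-2)*7)/(-159 + 13*(-168) - 159*(5 - 168)) = (70*7)/(-159 - 2184 - 159*(-163)) = 490/(-159 - 2184 + 25917) = 490/23574 = 490*(1/23574) = 245/11787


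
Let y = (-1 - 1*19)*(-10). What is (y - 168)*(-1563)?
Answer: -50016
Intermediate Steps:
y = 200 (y = (-1 - 19)*(-10) = -20*(-10) = 200)
(y - 168)*(-1563) = (200 - 168)*(-1563) = 32*(-1563) = -50016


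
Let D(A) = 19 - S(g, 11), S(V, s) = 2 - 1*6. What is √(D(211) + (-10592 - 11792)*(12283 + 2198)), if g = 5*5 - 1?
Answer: I*√324142681 ≈ 18004.0*I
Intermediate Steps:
g = 24 (g = 25 - 1 = 24)
S(V, s) = -4 (S(V, s) = 2 - 6 = -4)
D(A) = 23 (D(A) = 19 - 1*(-4) = 19 + 4 = 23)
√(D(211) + (-10592 - 11792)*(12283 + 2198)) = √(23 + (-10592 - 11792)*(12283 + 2198)) = √(23 - 22384*14481) = √(23 - 324142704) = √(-324142681) = I*√324142681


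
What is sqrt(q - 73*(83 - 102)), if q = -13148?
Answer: I*sqrt(11761) ≈ 108.45*I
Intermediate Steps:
sqrt(q - 73*(83 - 102)) = sqrt(-13148 - 73*(83 - 102)) = sqrt(-13148 - 73*(-19)) = sqrt(-13148 + 1387) = sqrt(-11761) = I*sqrt(11761)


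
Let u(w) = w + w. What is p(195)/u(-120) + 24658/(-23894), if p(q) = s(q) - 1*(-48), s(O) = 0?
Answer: -73592/59735 ≈ -1.2320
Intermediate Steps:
u(w) = 2*w
p(q) = 48 (p(q) = 0 - 1*(-48) = 0 + 48 = 48)
p(195)/u(-120) + 24658/(-23894) = 48/((2*(-120))) + 24658/(-23894) = 48/(-240) + 24658*(-1/23894) = 48*(-1/240) - 12329/11947 = -⅕ - 12329/11947 = -73592/59735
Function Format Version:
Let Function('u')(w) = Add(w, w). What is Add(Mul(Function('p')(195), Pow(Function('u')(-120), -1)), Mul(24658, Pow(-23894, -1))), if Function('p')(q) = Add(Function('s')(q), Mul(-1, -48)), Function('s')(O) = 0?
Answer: Rational(-73592, 59735) ≈ -1.2320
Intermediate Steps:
Function('u')(w) = Mul(2, w)
Function('p')(q) = 48 (Function('p')(q) = Add(0, Mul(-1, -48)) = Add(0, 48) = 48)
Add(Mul(Function('p')(195), Pow(Function('u')(-120), -1)), Mul(24658, Pow(-23894, -1))) = Add(Mul(48, Pow(Mul(2, -120), -1)), Mul(24658, Pow(-23894, -1))) = Add(Mul(48, Pow(-240, -1)), Mul(24658, Rational(-1, 23894))) = Add(Mul(48, Rational(-1, 240)), Rational(-12329, 11947)) = Add(Rational(-1, 5), Rational(-12329, 11947)) = Rational(-73592, 59735)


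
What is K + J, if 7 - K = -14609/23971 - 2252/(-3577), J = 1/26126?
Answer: 15636067494087/2240154719642 ≈ 6.9799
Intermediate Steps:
J = 1/26126 ≈ 3.8276e-5
K = 598483570/85744267 (K = 7 - (-14609/23971 - 2252/(-3577)) = 7 - (-14609*1/23971 - 2252*(-1/3577)) = 7 - (-14609/23971 + 2252/3577) = 7 - 1*1726299/85744267 = 7 - 1726299/85744267 = 598483570/85744267 ≈ 6.9799)
K + J = 598483570/85744267 + 1/26126 = 15636067494087/2240154719642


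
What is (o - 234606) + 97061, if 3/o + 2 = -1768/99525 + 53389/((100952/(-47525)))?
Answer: -34736477036020364645/252546272171861 ≈ -1.3755e+5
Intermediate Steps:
o = -30141743400/252546272171861 (o = 3/(-2 + (-1768/99525 + 53389/((100952/(-47525))))) = 3/(-2 + (-1768*1/99525 + 53389/((100952*(-1/47525))))) = 3/(-2 + (-1768/99525 + 53389/(-100952/47525))) = 3/(-2 + (-1768/99525 + 53389*(-47525/100952))) = 3/(-2 + (-1768/99525 - 2537312225/100952)) = 3/(-2 - 252526177676261/10047247800) = 3/(-252546272171861/10047247800) = 3*(-10047247800/252546272171861) = -30141743400/252546272171861 ≈ -0.00011935)
(o - 234606) + 97061 = (-30141743400/252546272171861 - 234606) + 97061 = -59248870759293365166/252546272171861 + 97061 = -34736477036020364645/252546272171861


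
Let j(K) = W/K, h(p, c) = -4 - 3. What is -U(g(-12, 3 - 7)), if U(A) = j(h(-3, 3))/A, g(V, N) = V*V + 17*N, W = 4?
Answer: 1/133 ≈ 0.0075188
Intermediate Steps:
h(p, c) = -7
g(V, N) = V² + 17*N
j(K) = 4/K
U(A) = -4/(7*A) (U(A) = (4/(-7))/A = (4*(-⅐))/A = -4/(7*A))
-U(g(-12, 3 - 7)) = -(-4)/(7*((-12)² + 17*(3 - 7))) = -(-4)/(7*(144 + 17*(-4))) = -(-4)/(7*(144 - 68)) = -(-4)/(7*76) = -1*(-1/133) = 1/133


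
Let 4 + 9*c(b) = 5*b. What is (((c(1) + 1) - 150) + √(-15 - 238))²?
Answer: 1775107/81 - 2680*I*√253/9 ≈ 21915.0 - 4736.4*I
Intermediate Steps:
c(b) = -4/9 + 5*b/9 (c(b) = -4/9 + (5*b)/9 = -4/9 + 5*b/9)
(((c(1) + 1) - 150) + √(-15 - 238))² = ((((-4/9 + (5/9)*1) + 1) - 150) + √(-15 - 238))² = ((((-4/9 + 5/9) + 1) - 150) + √(-253))² = (((⅑ + 1) - 150) + I*√253)² = ((10/9 - 150) + I*√253)² = (-1340/9 + I*√253)²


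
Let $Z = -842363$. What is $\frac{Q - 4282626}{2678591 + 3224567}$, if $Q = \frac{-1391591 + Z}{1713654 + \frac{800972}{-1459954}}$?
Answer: $- \frac{2678628359023584265}{3692211650831440288} \approx -0.72548$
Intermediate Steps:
$Q = - \frac{815367519529}{625463802736}$ ($Q = \frac{-1391591 - 842363}{1713654 + \frac{800972}{-1459954}} = - \frac{2233954}{1713654 + 800972 \left(- \frac{1}{1459954}\right)} = - \frac{2233954}{1713654 - \frac{400486}{729977}} = - \frac{2233954}{\frac{1250927605472}{729977}} = \left(-2233954\right) \frac{729977}{1250927605472} = - \frac{815367519529}{625463802736} \approx -1.3036$)
$\frac{Q - 4282626}{2678591 + 3224567} = \frac{- \frac{815367519529}{625463802736} - 4282626}{2678591 + 3224567} = - \frac{2678628359023584265}{625463802736 \cdot 5903158} = \left(- \frac{2678628359023584265}{625463802736}\right) \frac{1}{5903158} = - \frac{2678628359023584265}{3692211650831440288}$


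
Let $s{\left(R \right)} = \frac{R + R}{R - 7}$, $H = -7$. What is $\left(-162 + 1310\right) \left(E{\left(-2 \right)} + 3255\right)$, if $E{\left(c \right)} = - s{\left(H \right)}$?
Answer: $3735592$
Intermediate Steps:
$s{\left(R \right)} = \frac{2 R}{-7 + R}$
$E{\left(c \right)} = -1$ ($E{\left(c \right)} = - \frac{2 \left(-7\right)}{-7 - 7} = - \frac{2 \left(-7\right)}{-14} = - \frac{2 \left(-7\right) \left(-1\right)}{14} = \left(-1\right) 1 = -1$)
$\left(-162 + 1310\right) \left(E{\left(-2 \right)} + 3255\right) = \left(-162 + 1310\right) \left(-1 + 3255\right) = 1148 \cdot 3254 = 3735592$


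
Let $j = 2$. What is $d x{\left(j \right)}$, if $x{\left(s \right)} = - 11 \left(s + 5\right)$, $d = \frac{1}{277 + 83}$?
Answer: $- \frac{77}{360} \approx -0.21389$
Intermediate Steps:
$d = \frac{1}{360} \approx 0.0027778$
$x{\left(s \right)} = -55 - 11 s$ ($x{\left(s \right)} = - 11 \left(5 + s\right) = -55 - 11 s$)
$d x{\left(j \right)} = \frac{-55 - 22}{360} = \frac{1}{360} \left(-77\right) = - \frac{77}{360}$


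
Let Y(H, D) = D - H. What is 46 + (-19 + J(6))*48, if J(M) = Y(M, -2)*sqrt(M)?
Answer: -866 - 384*sqrt(6) ≈ -1806.6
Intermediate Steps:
J(M) = sqrt(M)*(-2 - M) (J(M) = (-2 - M)*sqrt(M) = sqrt(M)*(-2 - M))
46 + (-19 + J(6))*48 = 46 + (-19 + sqrt(6)*(-2 - 1*6))*48 = 46 + (-19 + sqrt(6)*(-2 - 6))*48 = 46 + (-19 + sqrt(6)*(-8))*48 = 46 + (-19 - 8*sqrt(6))*48 = 46 + (-912 - 384*sqrt(6)) = -866 - 384*sqrt(6)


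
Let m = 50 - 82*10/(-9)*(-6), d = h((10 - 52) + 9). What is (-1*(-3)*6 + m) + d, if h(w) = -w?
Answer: -1337/3 ≈ -445.67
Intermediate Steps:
d = 33 (d = -((10 - 52) + 9) = -(-42 + 9) = -1*(-33) = 33)
m = -1490/3 (m = 50 - 82*10*(-⅑)*(-6) = 50 - (-820)*(-6)/9 = 50 - 82*20/3 = 50 - 1640/3 = -1490/3 ≈ -496.67)
(-1*(-3)*6 + m) + d = (-1*(-3)*6 - 1490/3) + 33 = (3*6 - 1490/3) + 33 = (18 - 1490/3) + 33 = -1436/3 + 33 = -1337/3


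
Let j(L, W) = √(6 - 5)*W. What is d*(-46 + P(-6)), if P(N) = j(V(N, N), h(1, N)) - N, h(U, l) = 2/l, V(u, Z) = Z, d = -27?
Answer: 1089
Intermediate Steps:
j(L, W) = W (j(L, W) = √1*W = 1*W = W)
P(N) = -N + 2/N (P(N) = 2/N - N = -N + 2/N)
d*(-46 + P(-6)) = -27*(-46 + (-1*(-6) + 2/(-6))) = -27*(-46 + (6 + 2*(-⅙))) = -27*(-46 + (6 - ⅓)) = -27*(-46 + 17/3) = -27*(-121/3) = 1089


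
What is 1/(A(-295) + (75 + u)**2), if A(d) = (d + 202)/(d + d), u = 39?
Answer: 590/7667733 ≈ 7.6946e-5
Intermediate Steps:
A(d) = (202 + d)/(2*d) (A(d) = (202 + d)/((2*d)) = (202 + d)*(1/(2*d)) = (202 + d)/(2*d))
1/(A(-295) + (75 + u)**2) = 1/((1/2)*(202 - 295)/(-295) + (75 + 39)**2) = 1/((1/2)*(-1/295)*(-93) + 114**2) = 1/(93/590 + 12996) = 1/(7667733/590) = 590/7667733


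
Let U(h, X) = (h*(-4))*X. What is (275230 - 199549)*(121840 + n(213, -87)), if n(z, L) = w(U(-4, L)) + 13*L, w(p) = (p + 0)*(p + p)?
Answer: 302424076197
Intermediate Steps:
U(h, X) = -4*X*h (U(h, X) = (-4*h)*X = -4*X*h)
w(p) = 2*p² (w(p) = p*(2*p) = 2*p²)
n(z, L) = 13*L + 512*L² (n(z, L) = 2*(-4*L*(-4))² + 13*L = 2*(16*L)² + 13*L = 2*(256*L²) + 13*L = 512*L² + 13*L = 13*L + 512*L²)
(275230 - 199549)*(121840 + n(213, -87)) = (275230 - 199549)*(121840 - 87*(13 + 512*(-87))) = 75681*(121840 - 87*(13 - 44544)) = 75681*(121840 - 87*(-44531)) = 75681*(121840 + 3874197) = 75681*3996037 = 302424076197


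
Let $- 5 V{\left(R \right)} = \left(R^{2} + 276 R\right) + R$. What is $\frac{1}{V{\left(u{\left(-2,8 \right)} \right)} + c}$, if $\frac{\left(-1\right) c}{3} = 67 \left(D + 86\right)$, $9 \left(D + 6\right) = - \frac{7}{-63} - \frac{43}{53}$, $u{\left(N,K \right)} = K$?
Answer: $- \frac{1431}{23640638} \approx -6.0531 \cdot 10^{-5}$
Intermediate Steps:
$D = - \frac{26092}{4293}$ ($D = -6 + \frac{- \frac{7}{-63} - \frac{43}{53}}{9} = -6 + \frac{\left(-7\right) \left(- \frac{1}{63}\right) - \frac{43}{53}}{9} = -6 + \frac{\frac{1}{9} - \frac{43}{53}}{9} = -6 + \frac{1}{9} \left(- \frac{334}{477}\right) = -6 - \frac{334}{4293} = - \frac{26092}{4293} \approx -6.0778$)
$c = - \frac{22988102}{1431}$ ($c = - 3 \cdot 67 \left(- \frac{26092}{4293} + 86\right) = - 3 \cdot 67 \cdot \frac{343106}{4293} = \left(-3\right) \frac{22988102}{4293} = - \frac{22988102}{1431} \approx -16064.0$)
$V{\left(R \right)} = - \frac{277 R}{5} - \frac{R^{2}}{5}$ ($V{\left(R \right)} = - \frac{\left(R^{2} + 276 R\right) + R}{5} = - \frac{R^{2} + 277 R}{5} = - \frac{277 R}{5} - \frac{R^{2}}{5}$)
$\frac{1}{V{\left(u{\left(-2,8 \right)} \right)} + c} = \frac{1}{\left(- \frac{1}{5}\right) 8 \left(277 + 8\right) - \frac{22988102}{1431}} = \frac{1}{\left(- \frac{1}{5}\right) 8 \cdot 285 - \frac{22988102}{1431}} = \frac{1}{-456 - \frac{22988102}{1431}} = \frac{1}{- \frac{23640638}{1431}} = - \frac{1431}{23640638}$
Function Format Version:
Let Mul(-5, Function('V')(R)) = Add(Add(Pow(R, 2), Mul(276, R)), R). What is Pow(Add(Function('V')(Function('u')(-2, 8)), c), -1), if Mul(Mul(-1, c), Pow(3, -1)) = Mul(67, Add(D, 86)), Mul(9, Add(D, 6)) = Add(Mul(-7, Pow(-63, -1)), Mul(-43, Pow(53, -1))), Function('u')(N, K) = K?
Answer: Rational(-1431, 23640638) ≈ -6.0531e-5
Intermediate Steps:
D = Rational(-26092, 4293) (D = Add(-6, Mul(Rational(1, 9), Add(Mul(-7, Pow(-63, -1)), Mul(-43, Pow(53, -1))))) = Add(-6, Mul(Rational(1, 9), Add(Mul(-7, Rational(-1, 63)), Mul(-43, Rational(1, 53))))) = Add(-6, Mul(Rational(1, 9), Add(Rational(1, 9), Rational(-43, 53)))) = Add(-6, Mul(Rational(1, 9), Rational(-334, 477))) = Add(-6, Rational(-334, 4293)) = Rational(-26092, 4293) ≈ -6.0778)
c = Rational(-22988102, 1431) (c = Mul(-3, Mul(67, Add(Rational(-26092, 4293), 86))) = Mul(-3, Mul(67, Rational(343106, 4293))) = Mul(-3, Rational(22988102, 4293)) = Rational(-22988102, 1431) ≈ -16064.)
Function('V')(R) = Add(Mul(Rational(-277, 5), R), Mul(Rational(-1, 5), Pow(R, 2))) (Function('V')(R) = Mul(Rational(-1, 5), Add(Add(Pow(R, 2), Mul(276, R)), R)) = Mul(Rational(-1, 5), Add(Pow(R, 2), Mul(277, R))) = Add(Mul(Rational(-277, 5), R), Mul(Rational(-1, 5), Pow(R, 2))))
Pow(Add(Function('V')(Function('u')(-2, 8)), c), -1) = Pow(Add(Mul(Rational(-1, 5), 8, Add(277, 8)), Rational(-22988102, 1431)), -1) = Pow(Add(Mul(Rational(-1, 5), 8, 285), Rational(-22988102, 1431)), -1) = Pow(Add(-456, Rational(-22988102, 1431)), -1) = Pow(Rational(-23640638, 1431), -1) = Rational(-1431, 23640638)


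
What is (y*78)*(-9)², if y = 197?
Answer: 1244646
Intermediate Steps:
(y*78)*(-9)² = (197*78)*(-9)² = 15366*81 = 1244646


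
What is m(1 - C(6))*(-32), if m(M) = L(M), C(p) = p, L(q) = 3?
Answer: -96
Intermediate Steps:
m(M) = 3
m(1 - C(6))*(-32) = 3*(-32) = -96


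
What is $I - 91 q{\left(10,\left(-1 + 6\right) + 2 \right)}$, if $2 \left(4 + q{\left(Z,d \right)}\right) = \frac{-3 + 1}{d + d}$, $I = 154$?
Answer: $\frac{1049}{2} \approx 524.5$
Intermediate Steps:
$q{\left(Z,d \right)} = -4 - \frac{1}{2 d}$ ($q{\left(Z,d \right)} = -4 + \frac{\left(-3 + 1\right) \frac{1}{d + d}}{2} = -4 + \frac{\left(-2\right) \frac{1}{2 d}}{2} = -4 + \frac{\left(-1\right) \frac{1}{d}}{2} = -4 - \frac{1}{2 d}$)
$I - 91 q{\left(10,\left(-1 + 6\right) + 2 \right)} = 154 - 91 \left(-4 - \frac{1}{2 \left(\left(-1 + 6\right) + 2\right)}\right) = 154 - 91 \left(-4 - \frac{1}{2 \left(5 + 2\right)}\right) = 154 - 91 \left(-4 - \frac{1}{2 \cdot 7}\right) = 154 - 91 \left(-4 - \frac{1}{14}\right) = 154 - - \frac{741}{2} = 154 + \frac{741}{2} = \frac{1049}{2}$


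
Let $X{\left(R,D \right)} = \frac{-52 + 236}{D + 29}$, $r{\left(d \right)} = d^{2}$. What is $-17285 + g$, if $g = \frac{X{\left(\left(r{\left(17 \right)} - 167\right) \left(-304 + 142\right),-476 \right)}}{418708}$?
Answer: $- \frac{808775849461}{46790619} \approx -17285.0$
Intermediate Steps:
$X{\left(R,D \right)} = \frac{184}{29 + D}$
$g = - \frac{46}{46790619}$ ($g = \frac{184 \frac{1}{29 - 476}}{418708} = \frac{184}{-447} \cdot \frac{1}{418708} = 184 \left(- \frac{1}{447}\right) \frac{1}{418708} = \left(- \frac{184}{447}\right) \frac{1}{418708} = - \frac{46}{46790619} \approx -9.831 \cdot 10^{-7}$)
$-17285 + g = -17285 - \frac{46}{46790619} = - \frac{808775849461}{46790619}$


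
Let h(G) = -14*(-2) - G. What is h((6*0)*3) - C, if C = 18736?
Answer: -18708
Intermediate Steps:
h(G) = 28 - G
h((6*0)*3) - C = (28 - 6*0*3) - 1*18736 = (28 - 0*3) - 18736 = (28 - 1*0) - 18736 = (28 + 0) - 18736 = 28 - 18736 = -18708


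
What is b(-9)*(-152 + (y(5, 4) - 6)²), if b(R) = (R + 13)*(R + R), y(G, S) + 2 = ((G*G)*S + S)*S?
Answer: -11974464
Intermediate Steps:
y(G, S) = -2 + S*(S + S*G²) (y(G, S) = -2 + ((G*G)*S + S)*S = -2 + (G²*S + S)*S = -2 + (S*G² + S)*S = -2 + (S + S*G²)*S = -2 + S*(S + S*G²))
b(R) = 2*R*(13 + R) (b(R) = (13 + R)*(2*R) = 2*R*(13 + R))
b(-9)*(-152 + (y(5, 4) - 6)²) = (2*(-9)*(13 - 9))*(-152 + ((-2 + 4² + 5²*4²) - 6)²) = (2*(-9)*4)*(-152 + ((-2 + 16 + 25*16) - 6)²) = -72*(-152 + ((-2 + 16 + 400) - 6)²) = -72*(-152 + (414 - 6)²) = -72*(-152 + 408²) = -72*(-152 + 166464) = -72*166312 = -11974464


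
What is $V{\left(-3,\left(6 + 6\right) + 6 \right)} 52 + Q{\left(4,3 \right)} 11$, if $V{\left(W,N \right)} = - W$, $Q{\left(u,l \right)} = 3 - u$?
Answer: $145$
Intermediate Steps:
$V{\left(-3,\left(6 + 6\right) + 6 \right)} 52 + Q{\left(4,3 \right)} 11 = \left(-1\right) \left(-3\right) 52 + \left(3 - 4\right) 11 = 3 \cdot 52 + \left(3 - 4\right) 11 = 156 - 11 = 145$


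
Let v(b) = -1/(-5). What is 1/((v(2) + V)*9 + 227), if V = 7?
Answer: 5/1459 ≈ 0.0034270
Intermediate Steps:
v(b) = ⅕ (v(b) = -1*(-⅕) = ⅕)
1/((v(2) + V)*9 + 227) = 1/((⅕ + 7)*9 + 227) = 1/((36/5)*9 + 227) = 1/(324/5 + 227) = 1/(1459/5) = 5/1459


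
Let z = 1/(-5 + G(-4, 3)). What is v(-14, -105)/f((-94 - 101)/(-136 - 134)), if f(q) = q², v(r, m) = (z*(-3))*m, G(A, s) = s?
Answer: -51030/169 ≈ -301.95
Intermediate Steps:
z = -½ (z = 1/(-5 + 3) = 1/(-2) = -½ ≈ -0.50000)
v(r, m) = 3*m/2 (v(r, m) = (-½*(-3))*m = 3*m/2)
v(-14, -105)/f((-94 - 101)/(-136 - 134)) = ((3/2)*(-105))/(((-94 - 101)/(-136 - 134))²) = -315/(2*((-195/(-270))²)) = -315/(2*((-195*(-1/270))²)) = -315/(2*((13/18)²)) = -315/(2*169/324) = -315/2*324/169 = -51030/169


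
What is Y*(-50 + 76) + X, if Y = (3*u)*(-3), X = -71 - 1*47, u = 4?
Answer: -1054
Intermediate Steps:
X = -118 (X = -71 - 47 = -118)
Y = -36 (Y = (3*4)*(-3) = 12*(-3) = -36)
Y*(-50 + 76) + X = -36*(-50 + 76) - 118 = -36*26 - 118 = -936 - 118 = -1054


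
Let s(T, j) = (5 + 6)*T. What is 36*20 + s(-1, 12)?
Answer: 709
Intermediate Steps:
s(T, j) = 11*T
36*20 + s(-1, 12) = 36*20 + 11*(-1) = 720 - 11 = 709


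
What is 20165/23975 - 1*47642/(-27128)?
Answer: 168925307/65039380 ≈ 2.5973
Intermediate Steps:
20165/23975 - 1*47642/(-27128) = 20165*(1/23975) - 47642*(-1/27128) = 4033/4795 + 23821/13564 = 168925307/65039380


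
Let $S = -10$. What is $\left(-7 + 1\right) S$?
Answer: $60$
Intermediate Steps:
$\left(-7 + 1\right) S = \left(-7 + 1\right) \left(-10\right) = \left(-6\right) \left(-10\right) = 60$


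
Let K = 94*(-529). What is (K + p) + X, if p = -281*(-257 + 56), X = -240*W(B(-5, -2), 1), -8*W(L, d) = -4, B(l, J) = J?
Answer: 6635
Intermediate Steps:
W(L, d) = ½ (W(L, d) = -⅛*(-4) = ½)
X = -120 (X = -240*½ = -120)
p = 56481 (p = -281*(-201) = 56481)
K = -49726
(K + p) + X = (-49726 + 56481) - 120 = 6755 - 120 = 6635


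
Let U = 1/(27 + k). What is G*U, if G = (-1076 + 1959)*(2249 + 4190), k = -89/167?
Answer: 949501379/4420 ≈ 2.1482e+5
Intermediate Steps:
k = -89/167 (k = -89*1/167 = -89/167 ≈ -0.53293)
G = 5685637 (G = 883*6439 = 5685637)
U = 167/4420 (U = 1/(27 - 89/167) = 1/(4420/167) = 167/4420 ≈ 0.037783)
G*U = 5685637*(167/4420) = 949501379/4420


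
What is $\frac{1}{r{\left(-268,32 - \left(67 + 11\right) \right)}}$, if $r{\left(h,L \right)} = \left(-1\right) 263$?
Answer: $- \frac{1}{263} \approx -0.0038023$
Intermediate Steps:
$r{\left(h,L \right)} = -263$
$\frac{1}{r{\left(-268,32 - \left(67 + 11\right) \right)}} = \frac{1}{-263} = - \frac{1}{263}$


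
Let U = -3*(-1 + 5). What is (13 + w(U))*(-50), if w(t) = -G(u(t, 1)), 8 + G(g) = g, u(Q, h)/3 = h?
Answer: -900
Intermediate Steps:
u(Q, h) = 3*h
G(g) = -8 + g
U = -12 (U = -3*4 = -12)
w(t) = 5 (w(t) = -(-8 + 3*1) = -(-8 + 3) = -1*(-5) = 5)
(13 + w(U))*(-50) = (13 + 5)*(-50) = 18*(-50) = -900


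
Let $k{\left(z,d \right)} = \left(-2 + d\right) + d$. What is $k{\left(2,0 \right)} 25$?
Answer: $-50$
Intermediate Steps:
$k{\left(z,d \right)} = -2 + 2 d$
$k{\left(2,0 \right)} 25 = \left(-2 + 2 \cdot 0\right) 25 = \left(-2 + 0\right) 25 = \left(-2\right) 25 = -50$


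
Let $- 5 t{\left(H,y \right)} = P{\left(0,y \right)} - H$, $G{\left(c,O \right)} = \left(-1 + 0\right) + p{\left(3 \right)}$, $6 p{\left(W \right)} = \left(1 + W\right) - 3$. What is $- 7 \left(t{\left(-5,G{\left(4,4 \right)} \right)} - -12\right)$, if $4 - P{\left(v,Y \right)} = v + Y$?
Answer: $- \frac{2107}{30} \approx -70.233$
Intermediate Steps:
$p{\left(W \right)} = - \frac{1}{3} + \frac{W}{6}$ ($p{\left(W \right)} = \frac{\left(1 + W\right) - 3}{6} = \frac{-2 + W}{6} = - \frac{1}{3} + \frac{W}{6}$)
$P{\left(v,Y \right)} = 4 - Y - v$ ($P{\left(v,Y \right)} = 4 - \left(v + Y\right) = 4 - \left(Y + v\right) = 4 - Y - v$)
$G{\left(c,O \right)} = - \frac{5}{6}$ ($G{\left(c,O \right)} = \left(-1 + 0\right) + \left(- \frac{1}{3} + \frac{1}{6} \cdot 3\right) = -1 + \left(- \frac{1}{3} + \frac{1}{2}\right) = -1 + \frac{1}{6} = - \frac{5}{6}$)
$t{\left(H,y \right)} = - \frac{4}{5} + \frac{H}{5} + \frac{y}{5}$ ($t{\left(H,y \right)} = - \frac{\left(4 - y - 0\right) - H}{5} = - \frac{\left(4 - y + 0\right) - H}{5} = - \frac{\left(4 - y\right) - H}{5} = - \frac{4 - H - y}{5} = - \frac{4}{5} + \frac{H}{5} + \frac{y}{5}$)
$- 7 \left(t{\left(-5,G{\left(4,4 \right)} \right)} - -12\right) = - 7 \left(\left(- \frac{4}{5} + \frac{1}{5} \left(-5\right) + \frac{1}{5} \left(- \frac{5}{6}\right)\right) - -12\right) = - 7 \left(\left(- \frac{4}{5} - 1 - \frac{1}{6}\right) + 12\right) = - 7 \left(- \frac{59}{30} + 12\right) = \left(-7\right) \frac{301}{30} = - \frac{2107}{30}$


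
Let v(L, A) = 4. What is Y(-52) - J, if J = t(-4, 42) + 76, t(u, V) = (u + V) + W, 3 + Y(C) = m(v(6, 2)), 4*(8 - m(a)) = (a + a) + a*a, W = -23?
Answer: -92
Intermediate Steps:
m(a) = 8 - a/2 - a²/4 (m(a) = 8 - ((a + a) + a*a)/4 = 8 - (2*a + a²)/4 = 8 - (a² + 2*a)/4 = 8 + (-a/2 - a²/4) = 8 - a/2 - a²/4)
Y(C) = -1 (Y(C) = -3 + (8 - ½*4 - ¼*4²) = -3 + (8 - 2 - ¼*16) = -3 + (8 - 2 - 4) = -3 + 2 = -1)
t(u, V) = -23 + V + u (t(u, V) = (u + V) - 23 = (V + u) - 23 = -23 + V + u)
J = 91 (J = (-23 + 42 - 4) + 76 = 15 + 76 = 91)
Y(-52) - J = -1 - 1*91 = -1 - 91 = -92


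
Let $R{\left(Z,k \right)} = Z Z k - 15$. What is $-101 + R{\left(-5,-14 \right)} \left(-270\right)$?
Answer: $98449$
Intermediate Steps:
$R{\left(Z,k \right)} = -15 + k Z^{2}$ ($R{\left(Z,k \right)} = Z^{2} k - 15 = k Z^{2} - 15 = -15 + k Z^{2}$)
$-101 + R{\left(-5,-14 \right)} \left(-270\right) = -101 + \left(-15 - 14 \left(-5\right)^{2}\right) \left(-270\right) = -101 + \left(-15 - 350\right) \left(-270\right) = -101 - -98550 = -101 + 98550 = 98449$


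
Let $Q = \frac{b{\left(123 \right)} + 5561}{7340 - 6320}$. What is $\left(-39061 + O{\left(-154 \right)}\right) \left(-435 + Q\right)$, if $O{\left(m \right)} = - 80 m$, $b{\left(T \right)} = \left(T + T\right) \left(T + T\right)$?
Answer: $\frac{594000979}{60} \approx 9.9 \cdot 10^{6}$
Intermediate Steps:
$b{\left(T \right)} = 4 T^{2}$ ($b{\left(T \right)} = 2 T 2 T = 4 T^{2}$)
$Q = \frac{66077}{1020}$ ($Q = \frac{4 \cdot 123^{2} + 5561}{7340 - 6320} = \frac{4 \cdot 15129 + 5561}{1020} = \left(60516 + 5561\right) \frac{1}{1020} = 66077 \cdot \frac{1}{1020} = \frac{66077}{1020} \approx 64.781$)
$\left(-39061 + O{\left(-154 \right)}\right) \left(-435 + Q\right) = \left(-39061 - -12320\right) \left(-435 + \frac{66077}{1020}\right) = \left(-39061 + 12320\right) \left(- \frac{377623}{1020}\right) = \left(-26741\right) \left(- \frac{377623}{1020}\right) = \frac{594000979}{60}$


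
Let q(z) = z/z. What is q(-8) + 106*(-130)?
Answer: -13779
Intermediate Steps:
q(z) = 1
q(-8) + 106*(-130) = 1 + 106*(-130) = 1 - 13780 = -13779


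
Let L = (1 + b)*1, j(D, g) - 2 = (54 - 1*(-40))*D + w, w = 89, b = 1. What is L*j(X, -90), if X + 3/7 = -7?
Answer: -8502/7 ≈ -1214.6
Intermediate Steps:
X = -52/7 (X = -3/7 - 7 = -52/7 ≈ -7.4286)
j(D, g) = 91 + 94*D (j(D, g) = 2 + ((54 - 1*(-40))*D + 89) = 2 + ((54 + 40)*D + 89) = 2 + (94*D + 89) = 2 + (89 + 94*D) = 91 + 94*D)
L = 2 (L = (1 + 1)*1 = 2*1 = 2)
L*j(X, -90) = 2*(91 + 94*(-52/7)) = 2*(91 - 4888/7) = 2*(-4251/7) = -8502/7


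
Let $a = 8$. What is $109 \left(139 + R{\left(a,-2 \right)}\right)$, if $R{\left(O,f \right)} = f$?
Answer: $14933$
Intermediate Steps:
$109 \left(139 + R{\left(a,-2 \right)}\right) = 109 \left(139 - 2\right) = 109 \cdot 137 = 14933$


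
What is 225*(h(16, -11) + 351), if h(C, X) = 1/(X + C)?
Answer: 79020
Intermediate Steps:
h(C, X) = 1/(C + X)
225*(h(16, -11) + 351) = 225*(1/(16 - 11) + 351) = 225*(1/5 + 351) = 225*(⅕ + 351) = 225*(1756/5) = 79020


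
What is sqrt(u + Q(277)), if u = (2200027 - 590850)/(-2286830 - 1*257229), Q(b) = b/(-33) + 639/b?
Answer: I*sqrt(3634004267244118594365)/23255243319 ≈ 2.5922*I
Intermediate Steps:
Q(b) = 639/b - b/33 (Q(b) = b*(-1/33) + 639/b = -b/33 + 639/b = 639/b - b/33)
u = -1609177/2544059 (u = 1609177/(-2286830 - 257229) = 1609177/(-2544059) = 1609177*(-1/2544059) = -1609177/2544059 ≈ -0.63252)
sqrt(u + Q(277)) = sqrt(-1609177/2544059 + (639/277 - 1/33*277)) = sqrt(-1609177/2544059 + (639*(1/277) - 277/33)) = sqrt(-1609177/2544059 + (639/277 - 277/33)) = sqrt(-1609177/2544059 - 55642/9141) = sqrt(-156266017835/23255243319) = I*sqrt(3634004267244118594365)/23255243319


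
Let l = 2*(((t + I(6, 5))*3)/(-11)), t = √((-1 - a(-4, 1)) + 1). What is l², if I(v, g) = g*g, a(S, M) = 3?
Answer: 22392/121 + 1800*I*√3/121 ≈ 185.06 + 25.766*I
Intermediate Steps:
I(v, g) = g²
t = I*√3 (t = √((-1 - 1*3) + 1) = √((-1 - 3) + 1) = √(-4 + 1) = √(-3) = I*√3 ≈ 1.732*I)
l = -150/11 - 6*I*√3/11 (l = 2*(((I*√3 + 5²)*3)/(-11)) = 2*(((I*√3 + 25)*3)*(-1/11)) = 2*(((25 + I*√3)*3)*(-1/11)) = 2*((75 + 3*I*√3)*(-1/11)) = 2*(-75/11 - 3*I*√3/11) = -150/11 - 6*I*√3/11 ≈ -13.636 - 0.94475*I)
l² = (-150/11 - 6*I*√3/11)²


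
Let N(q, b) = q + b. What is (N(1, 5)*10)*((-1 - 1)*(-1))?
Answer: 120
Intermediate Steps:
N(q, b) = b + q
(N(1, 5)*10)*((-1 - 1)*(-1)) = ((5 + 1)*10)*((-1 - 1)*(-1)) = (6*10)*(-2*(-1)) = 60*2 = 120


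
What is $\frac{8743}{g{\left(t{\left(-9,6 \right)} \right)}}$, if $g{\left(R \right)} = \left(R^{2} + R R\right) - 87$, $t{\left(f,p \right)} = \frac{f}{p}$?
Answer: $- \frac{17486}{165} \approx -105.98$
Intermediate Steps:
$g{\left(R \right)} = -87 + 2 R^{2}$ ($g{\left(R \right)} = \left(R^{2} + R^{2}\right) - 87 = 2 R^{2} - 87 = -87 + 2 R^{2}$)
$\frac{8743}{g{\left(t{\left(-9,6 \right)} \right)}} = \frac{8743}{-87 + 2 \left(- \frac{9}{6}\right)^{2}} = \frac{8743}{-87 + 2 \left(\left(-9\right) \frac{1}{6}\right)^{2}} = \frac{8743}{-87 + 2 \left(- \frac{3}{2}\right)^{2}} = \frac{8743}{-87 + 2 \cdot \frac{9}{4}} = \frac{8743}{-87 + \frac{9}{2}} = \frac{8743}{- \frac{165}{2}} = 8743 \left(- \frac{2}{165}\right) = - \frac{17486}{165}$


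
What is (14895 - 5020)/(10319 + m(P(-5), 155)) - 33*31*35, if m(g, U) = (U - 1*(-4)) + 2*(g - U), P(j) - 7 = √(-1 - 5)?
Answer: 5*(-14322*√6 + 72911327*I)/(2*(√6 - 5091*I)) ≈ -35804.0 - 0.00046663*I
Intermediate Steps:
P(j) = 7 + I*√6 (P(j) = 7 + √(-1 - 5) = 7 + √(-6) = 7 + I*√6)
m(g, U) = 4 - U + 2*g (m(g, U) = (U + 4) + (-2*U + 2*g) = (4 + U) + (-2*U + 2*g) = 4 - U + 2*g)
(14895 - 5020)/(10319 + m(P(-5), 155)) - 33*31*35 = (14895 - 5020)/(10319 + (4 - 1*155 + 2*(7 + I*√6))) - 33*31*35 = 9875/(10319 + (4 - 155 + (14 + 2*I*√6))) - 1023*35 = 9875/(10319 + (-137 + 2*I*√6)) - 1*35805 = 9875/(10182 + 2*I*√6) - 35805 = -35805 + 9875/(10182 + 2*I*√6)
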